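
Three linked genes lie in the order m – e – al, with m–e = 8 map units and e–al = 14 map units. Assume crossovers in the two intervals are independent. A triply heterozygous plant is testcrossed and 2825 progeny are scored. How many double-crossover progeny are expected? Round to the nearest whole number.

32

Map distances give recombination frequencies of 0.080 and 0.140 for the two intervals.
With no interference, expected double-crossover frequency = 0.080 × 0.140 = 0.01120.
Expected number = 0.01120 × 2825 = 31.64 ≈ 32.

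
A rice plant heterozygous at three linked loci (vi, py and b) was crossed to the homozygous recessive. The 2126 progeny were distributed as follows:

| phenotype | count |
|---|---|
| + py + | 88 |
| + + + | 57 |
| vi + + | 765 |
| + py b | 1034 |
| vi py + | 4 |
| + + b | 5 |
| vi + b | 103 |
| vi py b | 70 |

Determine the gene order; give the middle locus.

py

The two most frequent reciprocal classes, vi + + and + py b, are the parental types, so the F1 was vi + + / + py b.
The two rarest classes, vi py + and + + b, are the double crossovers. Comparing them with the parentals, only the py allele has switched, so py is the middle locus and the order is vi – py – b.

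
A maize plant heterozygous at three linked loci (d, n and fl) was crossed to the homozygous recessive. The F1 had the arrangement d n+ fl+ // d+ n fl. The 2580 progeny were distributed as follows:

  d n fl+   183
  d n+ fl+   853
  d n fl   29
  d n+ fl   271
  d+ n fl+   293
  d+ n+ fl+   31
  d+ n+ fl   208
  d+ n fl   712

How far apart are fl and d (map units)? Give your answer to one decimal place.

The two rarest classes, d+ n+ fl+ and d n fl, are the double crossovers. Comparing them with the parentals, only the d allele has switched, so d is the middle locus and the order is n – d – fl.
Crossovers in the d–fl interval produce the single-crossover classes d n+ fl and d+ n fl+ (271 + 293 = 564) plus the double crossovers (60).
RF(d–fl) = (564 + 60) / 2580 = 624/2580 = 0.2419 → 24.2 map units.

24.2 map units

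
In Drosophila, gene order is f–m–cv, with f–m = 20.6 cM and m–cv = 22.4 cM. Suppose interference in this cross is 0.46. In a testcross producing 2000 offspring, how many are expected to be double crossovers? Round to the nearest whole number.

Map distances give recombination frequencies of 0.206 and 0.224 for the two intervals.
With interference 0.46 (so coincidence = 0.54), expected double-crossover frequency = 0.206 × 0.224 × 0.54 = 0.02492.
Expected number = 0.02492 × 2000 = 49.84 ≈ 50.

50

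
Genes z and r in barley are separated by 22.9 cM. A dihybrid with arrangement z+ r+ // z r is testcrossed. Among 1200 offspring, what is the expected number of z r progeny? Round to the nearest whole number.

463

A map distance of 22.9 cM corresponds to a recombination frequency of 0.229.
The F1 is z+ r+ / z r, so z r is a parental gamete class with expected frequency (1 − r)/2 = 0.771/2 = 0.3855.
Expected number = 0.3855 × 1200 = 462.60 ≈ 463.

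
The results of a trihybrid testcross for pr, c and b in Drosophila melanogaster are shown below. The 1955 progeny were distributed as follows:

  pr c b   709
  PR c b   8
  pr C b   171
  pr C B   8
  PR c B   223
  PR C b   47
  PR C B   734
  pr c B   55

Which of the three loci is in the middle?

pr

The two most frequent reciprocal classes, pr c b and PR C B, are the parental types, so the F1 was pr c b / PR C B.
The two rarest classes, PR c b and pr C B, are the double crossovers. Comparing them with the parentals, only the pr allele has switched, so pr is the middle locus and the order is c – pr – b.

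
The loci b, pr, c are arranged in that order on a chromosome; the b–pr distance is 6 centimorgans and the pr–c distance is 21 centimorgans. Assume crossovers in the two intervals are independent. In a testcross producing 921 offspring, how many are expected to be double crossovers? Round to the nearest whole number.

Map distances give recombination frequencies of 0.060 and 0.210 for the two intervals.
With no interference, expected double-crossover frequency = 0.060 × 0.210 = 0.01260.
Expected number = 0.01260 × 921 = 11.60 ≈ 12.

12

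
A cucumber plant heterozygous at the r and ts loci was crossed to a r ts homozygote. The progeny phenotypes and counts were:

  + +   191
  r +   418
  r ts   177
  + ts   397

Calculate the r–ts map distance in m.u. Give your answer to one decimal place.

The two most frequent classes, + ts (397) and r + (418), are the parental types, so the F1 was + ts / r +.
The recombinant classes are + + and r ts: 191 + 177 = 368.
Recombination frequency = 368/1183 = 0.3111 ≈ 31.1%, i.e. 31.1 m.u.

31.1 m.u.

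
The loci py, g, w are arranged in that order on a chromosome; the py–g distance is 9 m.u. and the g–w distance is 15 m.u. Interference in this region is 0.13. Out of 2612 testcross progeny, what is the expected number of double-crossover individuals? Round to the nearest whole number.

Map distances give recombination frequencies of 0.090 and 0.150 for the two intervals.
With interference 0.13 (so coincidence = 0.87), expected double-crossover frequency = 0.090 × 0.150 × 0.87 = 0.01175.
Expected number = 0.01175 × 2612 = 30.68 ≈ 31.

31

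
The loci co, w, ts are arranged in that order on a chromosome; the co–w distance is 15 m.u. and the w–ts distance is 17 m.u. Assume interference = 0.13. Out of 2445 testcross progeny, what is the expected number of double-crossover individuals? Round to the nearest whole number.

54

Map distances give recombination frequencies of 0.150 and 0.170 for the two intervals.
With interference 0.13 (so coincidence = 0.87), expected double-crossover frequency = 0.150 × 0.170 × 0.87 = 0.02218.
Expected number = 0.02218 × 2445 = 54.24 ≈ 54.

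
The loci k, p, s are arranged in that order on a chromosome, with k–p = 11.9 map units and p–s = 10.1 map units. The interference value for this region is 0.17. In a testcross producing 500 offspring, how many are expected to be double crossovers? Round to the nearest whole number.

Map distances give recombination frequencies of 0.119 and 0.101 for the two intervals.
With interference 0.17 (so coincidence = 0.83), expected double-crossover frequency = 0.119 × 0.101 × 0.83 = 0.00998.
Expected number = 0.00998 × 500 = 4.99 ≈ 5.

5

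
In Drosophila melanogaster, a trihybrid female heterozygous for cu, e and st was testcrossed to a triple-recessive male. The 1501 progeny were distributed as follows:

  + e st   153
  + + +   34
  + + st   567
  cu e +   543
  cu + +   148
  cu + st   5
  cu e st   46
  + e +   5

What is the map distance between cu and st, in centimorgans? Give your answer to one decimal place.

The two most frequent reciprocal classes, cu e + and + + st, are the parental types, so the F1 was cu e + / + + st.
The two rarest classes, + e + and cu + st, are the double crossovers. Comparing them with the parentals, only the cu allele has switched, so cu is the middle locus and the order is e – cu – st.
Crossovers in the cu–st interval produce the single-crossover classes cu e st and + + + (46 + 34 = 80) plus the double crossovers (10).
RF(cu–st) = (80 + 10) / 1501 = 90/1501 = 0.0600 → 6.0 centimorgans.

6.0 centimorgans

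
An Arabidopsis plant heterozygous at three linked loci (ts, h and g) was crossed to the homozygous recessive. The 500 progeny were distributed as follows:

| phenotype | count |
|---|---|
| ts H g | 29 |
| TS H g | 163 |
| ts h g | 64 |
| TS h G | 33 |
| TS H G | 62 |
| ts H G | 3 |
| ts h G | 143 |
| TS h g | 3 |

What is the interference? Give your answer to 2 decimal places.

0.67

The two most frequent reciprocal classes, TS H g and ts h G, are the parental types, so the F1 was TS H g / ts h G.
The two rarest classes, TS h g and ts H G, are the double crossovers. Comparing them with the parentals, only the h allele has switched, so h is the middle locus and the order is ts – h – g.
ts–h: (62 + 6)/500 = 0.1360; h–g: (126 + 6)/500 = 0.2640.
Expected DCO frequency = 0.1360 × 0.2640 ≈ 0.03590; observed = 6/500 ≈ 0.01200.
Coefficient of coincidence = 0.01200/0.03590 ≈ 0.33; interference = 1 − 0.33 = 0.67.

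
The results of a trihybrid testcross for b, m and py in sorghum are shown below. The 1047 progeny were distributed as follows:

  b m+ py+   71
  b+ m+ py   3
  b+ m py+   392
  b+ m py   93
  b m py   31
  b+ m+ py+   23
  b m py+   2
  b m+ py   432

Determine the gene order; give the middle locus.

The two most frequent reciprocal classes, b+ m py+ and b m+ py, are the parental types, so the F1 was b+ m py+ / b m+ py.
The two rarest classes, b m py+ and b+ m+ py, are the double crossovers. Comparing them with the parentals, only the b allele has switched, so b is the middle locus and the order is py – b – m.

b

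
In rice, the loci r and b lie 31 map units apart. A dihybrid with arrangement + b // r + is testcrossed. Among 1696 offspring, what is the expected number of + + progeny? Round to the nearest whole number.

A map distance of 31 map units corresponds to a recombination frequency of 0.310.
The F1 is + b / r +, so + + is a recombinant gamete class with expected frequency r/2 = 0.310/2 = 0.1550.
Expected number = 0.1550 × 1696 = 262.88 ≈ 263.

263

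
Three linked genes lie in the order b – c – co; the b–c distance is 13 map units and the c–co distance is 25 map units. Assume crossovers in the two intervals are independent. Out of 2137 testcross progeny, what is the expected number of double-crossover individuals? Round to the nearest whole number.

Map distances give recombination frequencies of 0.130 and 0.250 for the two intervals.
With no interference, expected double-crossover frequency = 0.130 × 0.250 = 0.03250.
Expected number = 0.03250 × 2137 = 69.45 ≈ 69.

69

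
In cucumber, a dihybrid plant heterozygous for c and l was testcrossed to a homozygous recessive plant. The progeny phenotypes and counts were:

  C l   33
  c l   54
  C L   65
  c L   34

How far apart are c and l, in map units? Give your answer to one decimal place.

The two most frequent classes, C L (65) and c l (54), are the parental types, so the F1 was C L / c l.
The recombinant classes are C l and c L: 33 + 34 = 67.
Recombination frequency = 67/186 = 0.3602 ≈ 36.0%, i.e. 36.0 map units.

36.0 map units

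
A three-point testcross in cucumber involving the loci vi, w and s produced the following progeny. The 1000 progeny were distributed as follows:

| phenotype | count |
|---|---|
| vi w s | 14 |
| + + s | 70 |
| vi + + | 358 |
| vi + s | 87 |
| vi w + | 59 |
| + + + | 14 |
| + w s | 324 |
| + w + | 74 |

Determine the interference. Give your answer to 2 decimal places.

0.06

The two most frequent reciprocal classes, vi + + and + w s, are the parental types, so the F1 was vi + + / + w s.
The two rarest classes, + + + and vi w s, are the double crossovers. Comparing them with the parentals, only the vi allele has switched, so vi is the middle locus and the order is w – vi – s.
w–vi: (129 + 28)/1000 = 0.1570; vi–s: (161 + 28)/1000 = 0.1890.
Expected DCO frequency = 0.1570 × 0.1890 ≈ 0.02967; observed = 28/1000 ≈ 0.02800.
Coefficient of coincidence = 0.02800/0.02967 ≈ 0.94; interference = 1 − 0.94 = 0.06.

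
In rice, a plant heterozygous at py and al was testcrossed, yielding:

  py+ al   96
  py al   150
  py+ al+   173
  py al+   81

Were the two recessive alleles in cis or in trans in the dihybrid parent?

cis

The two most frequent classes are py+ al+ (173) and py al (150); these are the parental (non-recombinant) types.
So the F1 carried py+ al+ on one chromosome and py al on the other — the recessive alleles are on the same chromosome (cis / coupling).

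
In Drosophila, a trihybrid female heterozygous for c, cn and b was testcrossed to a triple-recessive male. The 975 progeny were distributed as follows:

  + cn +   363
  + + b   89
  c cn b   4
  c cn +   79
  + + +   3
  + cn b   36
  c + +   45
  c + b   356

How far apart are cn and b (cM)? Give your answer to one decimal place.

The two most frequent reciprocal classes, c + b and + cn +, are the parental types, so the F1 was c + b / + cn +.
The two rarest classes, c cn b and + + +, are the double crossovers. Comparing them with the parentals, only the cn allele has switched, so cn is the middle locus and the order is c – cn – b.
Crossovers in the cn–b interval produce the single-crossover classes c + + and + cn b (45 + 36 = 81) plus the double crossovers (7).
RF(cn–b) = (81 + 7) / 975 = 88/975 = 0.0903 → 9.0 cM.

9.0 cM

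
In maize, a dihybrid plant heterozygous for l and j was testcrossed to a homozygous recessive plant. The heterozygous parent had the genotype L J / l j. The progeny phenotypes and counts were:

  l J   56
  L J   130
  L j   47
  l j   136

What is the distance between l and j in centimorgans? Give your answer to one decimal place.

27.9 centimorgans

The recombinant classes are L j and l J: 47 + 56 = 103.
Recombination frequency = 103/369 = 0.2791 ≈ 27.9%, i.e. 27.9 centimorgans.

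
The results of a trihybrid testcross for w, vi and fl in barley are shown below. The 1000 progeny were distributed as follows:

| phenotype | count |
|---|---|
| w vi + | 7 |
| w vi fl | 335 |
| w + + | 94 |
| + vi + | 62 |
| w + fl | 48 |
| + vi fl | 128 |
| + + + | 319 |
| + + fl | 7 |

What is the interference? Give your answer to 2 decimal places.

The two most frequent reciprocal classes, + + + and w vi fl, are the parental types, so the F1 was + + + / w vi fl.
The two rarest classes, + + fl and w vi +, are the double crossovers. Comparing them with the parentals, only the fl allele has switched, so fl is the middle locus and the order is w – fl – vi.
w–fl: (222 + 14)/1000 = 0.2360; fl–vi: (110 + 14)/1000 = 0.1240.
Expected DCO frequency = 0.2360 × 0.1240 ≈ 0.02926; observed = 14/1000 ≈ 0.01400.
Coefficient of coincidence = 0.01400/0.02926 ≈ 0.48; interference = 1 − 0.48 = 0.52.

0.52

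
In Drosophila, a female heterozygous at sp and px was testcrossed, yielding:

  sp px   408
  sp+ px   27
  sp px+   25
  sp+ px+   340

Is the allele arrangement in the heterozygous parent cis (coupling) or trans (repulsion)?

cis

The two most frequent classes are sp+ px+ (340) and sp px (408); these are the parental (non-recombinant) types.
So the F1 carried sp+ px+ on one chromosome and sp px on the other — the recessive alleles are on the same chromosome (cis / coupling).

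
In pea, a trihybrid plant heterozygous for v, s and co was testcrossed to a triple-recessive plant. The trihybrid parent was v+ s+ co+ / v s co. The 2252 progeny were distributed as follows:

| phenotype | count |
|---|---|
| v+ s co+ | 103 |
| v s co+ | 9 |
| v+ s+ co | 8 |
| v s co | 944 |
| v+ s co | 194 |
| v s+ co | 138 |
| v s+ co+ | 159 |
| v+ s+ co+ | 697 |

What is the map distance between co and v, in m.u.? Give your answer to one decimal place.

16.4 m.u.

The two rarest classes, v+ s+ co and v s co+, are the double crossovers. Comparing them with the parentals, only the co allele has switched, so co is the middle locus and the order is s – co – v.
Crossovers in the co–v interval produce the single-crossover classes v s+ co+ and v+ s co (159 + 194 = 353) plus the double crossovers (17).
RF(co–v) = (353 + 17) / 2252 = 370/2252 = 0.1643 → 16.4 m.u.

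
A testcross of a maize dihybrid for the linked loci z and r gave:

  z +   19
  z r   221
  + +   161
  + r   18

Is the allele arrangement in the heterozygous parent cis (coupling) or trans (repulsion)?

cis

The two most frequent classes are + + (161) and z r (221); these are the parental (non-recombinant) types.
So the F1 carried + + on one chromosome and z r on the other — the recessive alleles are on the same chromosome (cis / coupling).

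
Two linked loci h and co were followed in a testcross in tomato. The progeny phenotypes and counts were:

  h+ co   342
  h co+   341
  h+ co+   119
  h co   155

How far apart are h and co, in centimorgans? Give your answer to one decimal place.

28.6 centimorgans

The two most frequent classes, h+ co (342) and h co+ (341), are the parental types, so the F1 was h+ co / h co+.
The recombinant classes are h+ co+ and h co: 119 + 155 = 274.
Recombination frequency = 274/957 = 0.2863 ≈ 28.6%, i.e. 28.6 centimorgans.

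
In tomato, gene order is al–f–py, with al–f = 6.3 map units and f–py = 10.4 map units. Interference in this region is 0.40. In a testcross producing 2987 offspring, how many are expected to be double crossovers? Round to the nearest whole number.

12

Map distances give recombination frequencies of 0.063 and 0.104 for the two intervals.
With interference 0.40 (so coincidence = 0.60), expected double-crossover frequency = 0.063 × 0.104 × 0.60 = 0.00393.
Expected number = 0.00393 × 2987 = 11.74 ≈ 12.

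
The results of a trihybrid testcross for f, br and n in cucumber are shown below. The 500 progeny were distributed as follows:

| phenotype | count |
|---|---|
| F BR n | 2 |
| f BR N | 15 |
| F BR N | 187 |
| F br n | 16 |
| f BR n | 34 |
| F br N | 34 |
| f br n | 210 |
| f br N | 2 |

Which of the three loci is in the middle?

The two most frequent reciprocal classes, f br n and F BR N, are the parental types, so the F1 was f br n / F BR N.
The two rarest classes, f br N and F BR n, are the double crossovers. Comparing them with the parentals, only the n allele has switched, so n is the middle locus and the order is br – n – f.

n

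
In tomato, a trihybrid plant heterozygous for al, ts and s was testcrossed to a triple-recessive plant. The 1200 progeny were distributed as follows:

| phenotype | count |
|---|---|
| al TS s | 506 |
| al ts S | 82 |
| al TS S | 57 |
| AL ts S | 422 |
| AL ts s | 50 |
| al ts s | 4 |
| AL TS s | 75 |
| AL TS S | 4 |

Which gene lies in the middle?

The two most frequent reciprocal classes, AL ts S and al TS s, are the parental types, so the F1 was AL ts S / al TS s.
The two rarest classes, AL TS S and al ts s, are the double crossovers. Comparing them with the parentals, only the ts allele has switched, so ts is the middle locus and the order is al – ts – s.

ts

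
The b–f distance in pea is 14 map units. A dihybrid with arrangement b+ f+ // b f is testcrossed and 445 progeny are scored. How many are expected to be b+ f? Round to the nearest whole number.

A map distance of 14 map units corresponds to a recombination frequency of 0.140.
The F1 is b+ f+ / b f, so b+ f is a recombinant gamete class with expected frequency r/2 = 0.140/2 = 0.0700.
Expected number = 0.0700 × 445 = 31.15 ≈ 31.

31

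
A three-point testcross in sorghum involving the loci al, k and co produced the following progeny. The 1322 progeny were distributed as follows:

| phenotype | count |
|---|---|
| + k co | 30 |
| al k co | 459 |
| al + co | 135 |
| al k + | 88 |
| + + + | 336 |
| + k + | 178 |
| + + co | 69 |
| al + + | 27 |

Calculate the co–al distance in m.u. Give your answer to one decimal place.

16.2 m.u.

The two most frequent reciprocal classes, + + + and al k co, are the parental types, so the F1 was + + + / al k co.
The two rarest classes, al + + and + k co, are the double crossovers. Comparing them with the parentals, only the al allele has switched, so al is the middle locus and the order is k – al – co.
Crossovers in the al–co interval produce the single-crossover classes + + co and al k + (69 + 88 = 157) plus the double crossovers (57).
RF(al–co) = (157 + 57) / 1322 = 214/1322 = 0.1619 → 16.2 m.u.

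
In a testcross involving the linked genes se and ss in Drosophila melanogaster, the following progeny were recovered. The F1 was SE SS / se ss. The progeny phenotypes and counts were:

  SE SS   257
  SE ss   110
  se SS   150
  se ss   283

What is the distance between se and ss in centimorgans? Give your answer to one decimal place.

The recombinant classes are SE ss and se SS: 110 + 150 = 260.
Recombination frequency = 260/800 = 0.3250 ≈ 32.5%, i.e. 32.5 centimorgans.

32.5 centimorgans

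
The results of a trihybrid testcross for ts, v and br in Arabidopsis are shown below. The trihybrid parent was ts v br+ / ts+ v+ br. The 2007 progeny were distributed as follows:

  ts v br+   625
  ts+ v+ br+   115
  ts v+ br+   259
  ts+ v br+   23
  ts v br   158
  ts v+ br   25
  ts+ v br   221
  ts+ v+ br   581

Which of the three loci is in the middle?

ts

The two rarest classes, ts+ v br+ and ts v+ br, are the double crossovers. Comparing them with the parentals, only the ts allele has switched, so ts is the middle locus and the order is v – ts – br.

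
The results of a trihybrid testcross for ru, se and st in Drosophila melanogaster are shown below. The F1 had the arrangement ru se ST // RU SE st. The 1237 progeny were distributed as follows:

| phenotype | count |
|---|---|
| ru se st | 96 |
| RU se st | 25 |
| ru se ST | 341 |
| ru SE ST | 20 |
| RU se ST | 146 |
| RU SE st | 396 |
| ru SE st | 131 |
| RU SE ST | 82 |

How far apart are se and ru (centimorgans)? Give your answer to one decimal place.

26.0 centimorgans

The two rarest classes, ru SE ST and RU se st, are the double crossovers. Comparing them with the parentals, only the se allele has switched, so se is the middle locus and the order is ru – se – st.
Crossovers in the ru–se interval produce the single-crossover classes RU se ST and ru SE st (146 + 131 = 277) plus the double crossovers (45).
RF(ru–se) = (277 + 45) / 1237 = 322/1237 = 0.2603 → 26.0 centimorgans.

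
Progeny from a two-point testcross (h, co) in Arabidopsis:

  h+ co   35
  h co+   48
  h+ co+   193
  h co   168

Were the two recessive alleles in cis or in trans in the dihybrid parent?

The two most frequent classes are h+ co+ (193) and h co (168); these are the parental (non-recombinant) types.
So the F1 carried h+ co+ on one chromosome and h co on the other — the recessive alleles are on the same chromosome (cis / coupling).

cis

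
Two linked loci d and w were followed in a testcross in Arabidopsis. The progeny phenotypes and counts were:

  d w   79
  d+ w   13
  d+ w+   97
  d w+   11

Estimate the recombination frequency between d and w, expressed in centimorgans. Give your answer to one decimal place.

12.0 centimorgans

The two most frequent classes, d+ w+ (97) and d w (79), are the parental types, so the F1 was d+ w+ / d w.
The recombinant classes are d+ w and d w+: 13 + 11 = 24.
Recombination frequency = 24/200 = 0.1200 ≈ 12.0%, i.e. 12.0 centimorgans.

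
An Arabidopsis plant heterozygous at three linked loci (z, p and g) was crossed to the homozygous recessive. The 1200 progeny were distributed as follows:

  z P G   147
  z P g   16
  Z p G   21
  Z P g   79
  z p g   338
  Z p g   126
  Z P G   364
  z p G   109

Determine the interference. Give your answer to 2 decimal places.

0.36

The two most frequent reciprocal classes, Z P G and z p g, are the parental types, so the F1 was Z P G / z p g.
The two rarest classes, Z p G and z P g, are the double crossovers. Comparing them with the parentals, only the p allele has switched, so p is the middle locus and the order is g – p – z.
g–p: (188 + 37)/1200 = 0.1875; p–z: (273 + 37)/1200 = 0.2583.
Expected DCO frequency = 0.1875 × 0.2583 ≈ 0.04843; observed = 37/1200 ≈ 0.03083.
Coefficient of coincidence = 0.03083/0.04843 ≈ 0.64; interference = 1 − 0.64 = 0.36.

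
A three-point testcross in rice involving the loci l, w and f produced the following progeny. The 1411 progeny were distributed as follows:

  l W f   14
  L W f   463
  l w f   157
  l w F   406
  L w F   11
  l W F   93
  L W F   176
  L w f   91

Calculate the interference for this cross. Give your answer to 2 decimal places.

0.53

The two most frequent reciprocal classes, L W f and l w F, are the parental types, so the F1 was L W f / l w F.
The two rarest classes, l W f and L w F, are the double crossovers. Comparing them with the parentals, only the l allele has switched, so l is the middle locus and the order is f – l – w.
f–l: (333 + 25)/1411 = 0.2537; l–w: (184 + 25)/1411 = 0.1481.
Expected DCO frequency = 0.2537 × 0.1481 ≈ 0.03757; observed = 25/1411 ≈ 0.01772.
Coefficient of coincidence = 0.01772/0.03757 ≈ 0.47; interference = 1 − 0.47 = 0.53.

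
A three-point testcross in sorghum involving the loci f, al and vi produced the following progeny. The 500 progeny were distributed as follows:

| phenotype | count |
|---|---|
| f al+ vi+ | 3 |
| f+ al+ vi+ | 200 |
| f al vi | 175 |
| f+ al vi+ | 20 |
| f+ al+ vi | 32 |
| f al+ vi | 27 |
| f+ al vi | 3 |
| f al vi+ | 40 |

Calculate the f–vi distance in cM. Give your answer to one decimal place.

15.6 cM

The two most frequent reciprocal classes, f+ al+ vi+ and f al vi, are the parental types, so the F1 was f+ al+ vi+ / f al vi.
The two rarest classes, f al+ vi+ and f+ al vi, are the double crossovers. Comparing them with the parentals, only the f allele has switched, so f is the middle locus and the order is vi – f – al.
Crossovers in the vi–f interval produce the single-crossover classes f+ al+ vi and f al vi+ (32 + 40 = 72) plus the double crossovers (6).
RF(vi–f) = (72 + 6) / 500 = 78/500 = 0.1560 → 15.6 cM.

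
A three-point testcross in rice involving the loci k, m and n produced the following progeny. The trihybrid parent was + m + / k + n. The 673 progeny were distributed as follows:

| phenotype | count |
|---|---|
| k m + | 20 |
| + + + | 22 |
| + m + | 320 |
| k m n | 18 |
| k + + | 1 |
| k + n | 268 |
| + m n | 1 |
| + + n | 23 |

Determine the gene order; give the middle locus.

The two rarest classes, + m n and k + +, are the double crossovers. Comparing them with the parentals, only the n allele has switched, so n is the middle locus and the order is k – n – m.

n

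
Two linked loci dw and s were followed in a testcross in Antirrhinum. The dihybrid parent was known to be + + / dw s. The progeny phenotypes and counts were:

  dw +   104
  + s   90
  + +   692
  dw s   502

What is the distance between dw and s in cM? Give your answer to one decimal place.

The recombinant classes are + s and dw +: 90 + 104 = 194.
Recombination frequency = 194/1388 = 0.1398 ≈ 14.0%, i.e. 14.0 cM.

14.0 cM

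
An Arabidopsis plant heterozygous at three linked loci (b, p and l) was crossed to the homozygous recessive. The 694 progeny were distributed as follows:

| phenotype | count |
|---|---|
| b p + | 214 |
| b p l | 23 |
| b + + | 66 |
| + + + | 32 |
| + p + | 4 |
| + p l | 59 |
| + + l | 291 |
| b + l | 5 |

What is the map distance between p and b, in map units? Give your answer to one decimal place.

The two most frequent reciprocal classes, b p + and + + l, are the parental types, so the F1 was b p + / + + l.
The two rarest classes, + p + and b + l, are the double crossovers. Comparing them with the parentals, only the b allele has switched, so b is the middle locus and the order is p – b – l.
Crossovers in the p–b interval produce the single-crossover classes b + + and + p l (66 + 59 = 125) plus the double crossovers (9).
RF(p–b) = (125 + 9) / 694 = 134/694 = 0.1931 → 19.3 map units.

19.3 map units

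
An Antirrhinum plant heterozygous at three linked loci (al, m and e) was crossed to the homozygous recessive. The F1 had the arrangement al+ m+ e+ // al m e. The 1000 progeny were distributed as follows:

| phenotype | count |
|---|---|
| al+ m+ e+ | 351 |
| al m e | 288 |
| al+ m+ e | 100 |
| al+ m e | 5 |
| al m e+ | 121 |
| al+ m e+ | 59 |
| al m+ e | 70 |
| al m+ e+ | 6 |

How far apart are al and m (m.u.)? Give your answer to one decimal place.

The two rarest classes, al m+ e+ and al+ m e, are the double crossovers. Comparing them with the parentals, only the al allele has switched, so al is the middle locus and the order is e – al – m.
Crossovers in the al–m interval produce the single-crossover classes al+ m e+ and al m+ e (59 + 70 = 129) plus the double crossovers (11).
RF(al–m) = (129 + 11) / 1000 = 140/1000 = 0.1400 → 14.0 m.u.

14.0 m.u.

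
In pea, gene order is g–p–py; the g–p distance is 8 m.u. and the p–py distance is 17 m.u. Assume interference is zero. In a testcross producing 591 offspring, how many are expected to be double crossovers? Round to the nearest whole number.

8

Map distances give recombination frequencies of 0.080 and 0.170 for the two intervals.
With no interference, expected double-crossover frequency = 0.080 × 0.170 = 0.01360.
Expected number = 0.01360 × 591 = 8.04 ≈ 8.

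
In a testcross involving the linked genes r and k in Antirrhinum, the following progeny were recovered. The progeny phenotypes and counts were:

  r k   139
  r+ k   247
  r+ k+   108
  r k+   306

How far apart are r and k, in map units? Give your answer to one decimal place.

The two most frequent classes, r+ k (247) and r k+ (306), are the parental types, so the F1 was r+ k / r k+.
The recombinant classes are r+ k+ and r k: 108 + 139 = 247.
Recombination frequency = 247/800 = 0.3088 ≈ 30.9%, i.e. 30.9 map units.

30.9 map units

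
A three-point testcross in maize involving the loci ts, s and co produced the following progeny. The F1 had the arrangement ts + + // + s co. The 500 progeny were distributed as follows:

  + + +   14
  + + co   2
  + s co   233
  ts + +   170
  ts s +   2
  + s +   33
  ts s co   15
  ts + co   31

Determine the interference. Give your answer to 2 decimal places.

0.11

The two rarest classes, ts s + and + + co, are the double crossovers. Comparing them with the parentals, only the s allele has switched, so s is the middle locus and the order is ts – s – co.
ts–s: (29 + 4)/500 = 0.0660; s–co: (64 + 4)/500 = 0.1360.
Expected DCO frequency = 0.0660 × 0.1360 ≈ 0.00898; observed = 4/500 ≈ 0.00800.
Coefficient of coincidence = 0.00800/0.00898 ≈ 0.89; interference = 1 − 0.89 = 0.11.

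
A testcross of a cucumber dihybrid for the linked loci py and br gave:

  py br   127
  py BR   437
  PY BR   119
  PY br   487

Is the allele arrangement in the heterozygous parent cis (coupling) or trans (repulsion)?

trans

The two most frequent classes are PY br (487) and py BR (437); these are the parental (non-recombinant) types.
So the F1 carried PY br on one chromosome and py BR on the other — the recessive alleles are on opposite chromosomes (trans / repulsion).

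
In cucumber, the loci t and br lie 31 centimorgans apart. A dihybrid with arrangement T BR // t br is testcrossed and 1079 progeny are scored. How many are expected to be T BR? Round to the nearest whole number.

A map distance of 31 centimorgans corresponds to a recombination frequency of 0.310.
The F1 is T BR / t br, so T BR is a parental gamete class with expected frequency (1 − r)/2 = 0.690/2 = 0.3450.
Expected number = 0.3450 × 1079 = 372.25 ≈ 372.

372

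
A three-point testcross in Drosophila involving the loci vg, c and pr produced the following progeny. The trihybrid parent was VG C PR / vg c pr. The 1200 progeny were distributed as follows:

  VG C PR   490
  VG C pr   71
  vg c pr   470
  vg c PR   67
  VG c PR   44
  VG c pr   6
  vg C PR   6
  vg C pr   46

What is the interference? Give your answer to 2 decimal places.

The two rarest classes, vg C PR and VG c pr, are the double crossovers. Comparing them with the parentals, only the vg allele has switched, so vg is the middle locus and the order is pr – vg – c.
pr–vg: (138 + 12)/1200 = 0.1250; vg–c: (90 + 12)/1200 = 0.0850.
Expected DCO frequency = 0.1250 × 0.0850 ≈ 0.01063; observed = 12/1200 ≈ 0.01000.
Coefficient of coincidence = 0.01000/0.01063 ≈ 0.94; interference = 1 − 0.94 = 0.06.

0.06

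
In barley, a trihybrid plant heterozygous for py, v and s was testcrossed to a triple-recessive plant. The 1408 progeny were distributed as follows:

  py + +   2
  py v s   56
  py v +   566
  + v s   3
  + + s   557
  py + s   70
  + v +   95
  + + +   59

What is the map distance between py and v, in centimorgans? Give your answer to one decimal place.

12.1 centimorgans

The two most frequent reciprocal classes, + + s and py v +, are the parental types, so the F1 was + + s / py v +.
The two rarest classes, + v s and py + +, are the double crossovers. Comparing them with the parentals, only the v allele has switched, so v is the middle locus and the order is s – v – py.
Crossovers in the v–py interval produce the single-crossover classes py + s and + v + (70 + 95 = 165) plus the double crossovers (5).
RF(v–py) = (165 + 5) / 1408 = 170/1408 = 0.1207 → 12.1 centimorgans.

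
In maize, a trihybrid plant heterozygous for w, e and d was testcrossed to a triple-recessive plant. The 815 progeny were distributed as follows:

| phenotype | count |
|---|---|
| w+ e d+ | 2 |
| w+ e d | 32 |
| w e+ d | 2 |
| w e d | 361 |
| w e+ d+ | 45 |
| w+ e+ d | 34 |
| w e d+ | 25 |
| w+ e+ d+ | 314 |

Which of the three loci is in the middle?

e

The two most frequent reciprocal classes, w e d and w+ e+ d+, are the parental types, so the F1 was w e d / w+ e+ d+.
The two rarest classes, w e+ d and w+ e d+, are the double crossovers. Comparing them with the parentals, only the e allele has switched, so e is the middle locus and the order is d – e – w.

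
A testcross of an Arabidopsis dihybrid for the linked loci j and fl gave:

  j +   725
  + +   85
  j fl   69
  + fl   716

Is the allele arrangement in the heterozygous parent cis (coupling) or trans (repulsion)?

The two most frequent classes are + fl (716) and j + (725); these are the parental (non-recombinant) types.
So the F1 carried + fl on one chromosome and j + on the other — the recessive alleles are on opposite chromosomes (trans / repulsion).

trans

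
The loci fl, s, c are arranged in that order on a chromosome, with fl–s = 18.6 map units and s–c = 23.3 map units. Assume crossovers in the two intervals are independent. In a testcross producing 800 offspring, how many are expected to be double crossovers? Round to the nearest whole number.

Map distances give recombination frequencies of 0.186 and 0.233 for the two intervals.
With no interference, expected double-crossover frequency = 0.186 × 0.233 = 0.04334.
Expected number = 0.04334 × 800 = 34.67 ≈ 35.

35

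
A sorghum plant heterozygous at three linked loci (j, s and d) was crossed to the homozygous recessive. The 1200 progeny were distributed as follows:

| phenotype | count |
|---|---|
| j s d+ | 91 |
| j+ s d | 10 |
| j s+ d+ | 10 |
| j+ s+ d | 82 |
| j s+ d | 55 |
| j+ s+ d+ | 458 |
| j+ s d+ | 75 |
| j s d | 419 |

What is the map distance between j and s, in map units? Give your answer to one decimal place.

12.5 map units

The two most frequent reciprocal classes, j s d and j+ s+ d+, are the parental types, so the F1 was j s d / j+ s+ d+.
The two rarest classes, j+ s d and j s+ d+, are the double crossovers. Comparing them with the parentals, only the j allele has switched, so j is the middle locus and the order is d – j – s.
Crossovers in the j–s interval produce the single-crossover classes j s+ d and j+ s d+ (55 + 75 = 130) plus the double crossovers (20).
RF(j–s) = (130 + 20) / 1200 = 150/1200 = 0.1250 → 12.5 map units.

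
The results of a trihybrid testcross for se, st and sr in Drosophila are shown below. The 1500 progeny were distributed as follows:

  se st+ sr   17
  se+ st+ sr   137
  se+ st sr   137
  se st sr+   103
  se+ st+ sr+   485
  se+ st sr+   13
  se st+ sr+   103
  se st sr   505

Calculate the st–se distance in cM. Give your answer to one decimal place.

18.0 cM

The two most frequent reciprocal classes, se+ st+ sr+ and se st sr, are the parental types, so the F1 was se+ st+ sr+ / se st sr.
The two rarest classes, se+ st sr+ and se st+ sr, are the double crossovers. Comparing them with the parentals, only the st allele has switched, so st is the middle locus and the order is sr – st – se.
Crossovers in the st–se interval produce the single-crossover classes se st+ sr+ and se+ st sr (103 + 137 = 240) plus the double crossovers (30).
RF(st–se) = (240 + 30) / 1500 = 270/1500 = 0.1800 → 18.0 cM.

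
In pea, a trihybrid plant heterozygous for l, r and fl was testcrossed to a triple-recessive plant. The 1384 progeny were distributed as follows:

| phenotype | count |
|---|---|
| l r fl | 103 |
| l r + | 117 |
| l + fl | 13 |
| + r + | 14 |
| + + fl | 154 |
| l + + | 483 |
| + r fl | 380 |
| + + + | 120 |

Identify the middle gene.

The two most frequent reciprocal classes, + r fl and l + +, are the parental types, so the F1 was + r fl / l + +.
The two rarest classes, + r + and l + fl, are the double crossovers. Comparing them with the parentals, only the fl allele has switched, so fl is the middle locus and the order is r – fl – l.

fl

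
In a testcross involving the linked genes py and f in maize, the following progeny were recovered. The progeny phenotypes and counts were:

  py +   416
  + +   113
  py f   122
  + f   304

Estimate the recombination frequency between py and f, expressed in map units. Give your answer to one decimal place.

The two most frequent classes, + f (304) and py + (416), are the parental types, so the F1 was + f / py +.
The recombinant classes are + + and py f: 113 + 122 = 235.
Recombination frequency = 235/955 = 0.2461 ≈ 24.6%, i.e. 24.6 map units.

24.6 map units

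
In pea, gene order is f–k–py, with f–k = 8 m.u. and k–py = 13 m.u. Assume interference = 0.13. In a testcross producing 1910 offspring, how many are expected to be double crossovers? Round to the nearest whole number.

Map distances give recombination frequencies of 0.080 and 0.130 for the two intervals.
With interference 0.13 (so coincidence = 0.87), expected double-crossover frequency = 0.080 × 0.130 × 0.87 = 0.00905.
Expected number = 0.00905 × 1910 = 17.28 ≈ 17.

17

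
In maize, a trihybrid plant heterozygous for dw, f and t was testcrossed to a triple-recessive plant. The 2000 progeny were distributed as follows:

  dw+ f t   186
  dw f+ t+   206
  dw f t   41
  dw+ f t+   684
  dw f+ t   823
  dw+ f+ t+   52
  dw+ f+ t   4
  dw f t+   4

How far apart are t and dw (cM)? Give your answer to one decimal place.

The two most frequent reciprocal classes, dw+ f t+ and dw f+ t, are the parental types, so the F1 was dw+ f t+ / dw f+ t.
The two rarest classes, dw f t+ and dw+ f+ t, are the double crossovers. Comparing them with the parentals, only the dw allele has switched, so dw is the middle locus and the order is f – dw – t.
Crossovers in the dw–t interval produce the single-crossover classes dw+ f t and dw f+ t+ (186 + 206 = 392) plus the double crossovers (8).
RF(dw–t) = (392 + 8) / 2000 = 400/2000 = 0.2000 → 20.0 cM.

20.0 cM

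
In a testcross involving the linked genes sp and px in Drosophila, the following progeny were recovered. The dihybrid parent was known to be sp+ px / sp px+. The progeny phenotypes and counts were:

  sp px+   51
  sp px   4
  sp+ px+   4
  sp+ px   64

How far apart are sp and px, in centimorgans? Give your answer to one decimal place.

6.5 centimorgans

The recombinant classes are sp+ px+ and sp px: 4 + 4 = 8.
Recombination frequency = 8/123 = 0.0650 ≈ 6.5%, i.e. 6.5 centimorgans.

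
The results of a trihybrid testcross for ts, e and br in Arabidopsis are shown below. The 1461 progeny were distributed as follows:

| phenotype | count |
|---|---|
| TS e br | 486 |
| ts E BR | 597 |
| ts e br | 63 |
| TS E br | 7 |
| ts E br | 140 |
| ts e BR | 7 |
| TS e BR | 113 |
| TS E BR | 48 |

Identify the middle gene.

The two most frequent reciprocal classes, ts E BR and TS e br, are the parental types, so the F1 was ts E BR / TS e br.
The two rarest classes, ts e BR and TS E br, are the double crossovers. Comparing them with the parentals, only the e allele has switched, so e is the middle locus and the order is br – e – ts.

e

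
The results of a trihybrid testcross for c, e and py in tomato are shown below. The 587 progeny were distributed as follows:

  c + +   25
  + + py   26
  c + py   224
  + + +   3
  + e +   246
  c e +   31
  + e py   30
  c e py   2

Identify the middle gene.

The two most frequent reciprocal classes, + e + and c + py, are the parental types, so the F1 was + e + / c + py.
The two rarest classes, + + + and c e py, are the double crossovers. Comparing them with the parentals, only the e allele has switched, so e is the middle locus and the order is py – e – c.

e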